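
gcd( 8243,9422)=1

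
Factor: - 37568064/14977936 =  - 2^2 * 3^1 * 137^ ( - 1)*389^1* 503^1*6833^( - 1) = - 2348004/936121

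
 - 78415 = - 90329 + 11914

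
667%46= 23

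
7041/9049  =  7041/9049= 0.78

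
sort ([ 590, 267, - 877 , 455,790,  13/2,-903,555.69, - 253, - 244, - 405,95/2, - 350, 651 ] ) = [ - 903, -877, - 405,  -  350, - 253, - 244,13/2,95/2,267,455, 555.69, 590,651,790]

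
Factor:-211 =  - 211^1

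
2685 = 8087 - 5402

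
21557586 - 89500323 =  - 67942737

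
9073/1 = 9073 = 9073.00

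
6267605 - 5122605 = 1145000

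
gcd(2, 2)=2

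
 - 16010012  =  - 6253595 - 9756417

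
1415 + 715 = 2130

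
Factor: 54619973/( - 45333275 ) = - 5^( - 2 )*13^( - 1)*103^1 * 149^1*3559^1*139487^( - 1 )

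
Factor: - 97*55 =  - 5^1* 11^1*97^1 = - 5335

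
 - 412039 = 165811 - 577850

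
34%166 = 34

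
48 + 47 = 95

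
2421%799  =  24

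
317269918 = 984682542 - 667412624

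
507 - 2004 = - 1497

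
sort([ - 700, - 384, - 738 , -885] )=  [ - 885,- 738, - 700, - 384]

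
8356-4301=4055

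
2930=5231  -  2301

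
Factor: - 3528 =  - 2^3*3^2 * 7^2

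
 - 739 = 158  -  897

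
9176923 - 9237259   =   - 60336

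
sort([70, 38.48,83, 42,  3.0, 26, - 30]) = [  -  30,3.0, 26 , 38.48, 42,70,83 ] 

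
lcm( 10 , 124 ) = 620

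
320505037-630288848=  - 309783811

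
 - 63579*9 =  - 572211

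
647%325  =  322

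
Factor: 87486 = 2^1*3^1*7^1*2083^1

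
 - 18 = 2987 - 3005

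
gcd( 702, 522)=18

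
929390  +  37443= 966833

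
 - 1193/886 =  - 2+579/886 = -1.35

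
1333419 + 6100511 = 7433930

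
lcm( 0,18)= 0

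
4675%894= 205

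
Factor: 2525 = 5^2*101^1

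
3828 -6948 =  - 3120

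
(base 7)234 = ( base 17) 74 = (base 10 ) 123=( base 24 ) 53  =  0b1111011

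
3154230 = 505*6246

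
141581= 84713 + 56868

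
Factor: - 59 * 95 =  - 5^1*19^1*59^1 = -5605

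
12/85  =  12/85= 0.14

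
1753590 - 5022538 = -3268948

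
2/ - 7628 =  - 1/3814 = - 0.00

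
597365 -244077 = 353288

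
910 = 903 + 7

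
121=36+85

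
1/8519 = 1/8519 = 0.00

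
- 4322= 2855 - 7177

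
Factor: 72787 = 11^1*13^1*509^1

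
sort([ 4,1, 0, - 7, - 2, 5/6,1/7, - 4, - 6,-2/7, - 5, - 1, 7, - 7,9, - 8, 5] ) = [ - 8,-7, - 7 , - 6, - 5, - 4, - 2, - 1, - 2/7, 0, 1/7,5/6,1,4,5,7,9]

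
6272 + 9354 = 15626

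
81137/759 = 81137/759 =106.90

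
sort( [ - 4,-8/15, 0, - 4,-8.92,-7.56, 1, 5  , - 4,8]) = [ - 8.92, - 7.56,-4, - 4, - 4, - 8/15,0,1, 5, 8]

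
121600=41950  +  79650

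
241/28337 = 241/28337 = 0.01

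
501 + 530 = 1031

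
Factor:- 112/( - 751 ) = 2^4*7^1*751^ ( - 1)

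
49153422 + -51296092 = -2142670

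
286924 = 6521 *44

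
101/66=1 + 35/66 = 1.53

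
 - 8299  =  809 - 9108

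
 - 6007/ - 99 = 60 + 67/99 =60.68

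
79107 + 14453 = 93560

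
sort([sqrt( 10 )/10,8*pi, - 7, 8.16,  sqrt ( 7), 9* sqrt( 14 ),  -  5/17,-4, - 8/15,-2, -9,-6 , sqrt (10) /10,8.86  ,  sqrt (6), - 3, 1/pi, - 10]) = [ - 10, - 9, - 7 ,- 6,- 4 , - 3,  -  2,  -  8/15, - 5/17,  sqrt (10 )/10 , sqrt(10) /10 , 1/pi,sqrt (6 ),sqrt ( 7 )  ,  8.16,8.86,  8* pi,9*sqrt(14 )] 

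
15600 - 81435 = -65835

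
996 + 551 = 1547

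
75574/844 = 89 + 229/422 = 89.54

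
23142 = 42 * 551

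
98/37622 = 49/18811 = 0.00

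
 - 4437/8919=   -  493/991 = - 0.50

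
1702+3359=5061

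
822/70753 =822/70753 =0.01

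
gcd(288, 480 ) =96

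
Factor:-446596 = - 2^2*311^1*359^1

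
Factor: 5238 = 2^1*3^3*97^1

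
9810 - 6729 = 3081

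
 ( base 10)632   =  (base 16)278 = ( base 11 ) 525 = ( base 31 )KC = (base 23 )14b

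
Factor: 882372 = 2^2* 3^1*23^2*139^1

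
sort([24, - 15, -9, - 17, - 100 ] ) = [ - 100, - 17, - 15, - 9,24 ] 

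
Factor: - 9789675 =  - 3^1*5^2*7^1*29^1 * 643^1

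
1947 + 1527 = 3474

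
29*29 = 841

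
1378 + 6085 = 7463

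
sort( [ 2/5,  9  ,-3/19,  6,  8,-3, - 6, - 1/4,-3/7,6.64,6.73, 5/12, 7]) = [  -  6, - 3, -3/7, - 1/4, - 3/19,2/5, 5/12,  6,6.64,6.73,  7,  8, 9]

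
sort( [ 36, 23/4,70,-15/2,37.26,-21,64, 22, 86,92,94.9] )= [-21, - 15/2,23/4,22, 36,37.26,64,70, 86, 92,94.9]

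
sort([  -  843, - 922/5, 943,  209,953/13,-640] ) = [-843,  -  640 , - 922/5, 953/13,209, 943]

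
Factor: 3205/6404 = 2^( - 2)*5^1 * 641^1*1601^( - 1)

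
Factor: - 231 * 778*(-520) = 93453360 = 2^4 *3^1*5^1*7^1 * 11^1*13^1 * 389^1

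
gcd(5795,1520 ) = 95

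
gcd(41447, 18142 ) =1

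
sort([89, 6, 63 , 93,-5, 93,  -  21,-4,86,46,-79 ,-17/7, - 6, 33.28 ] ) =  [ - 79, - 21, - 6,-5,  -  4, - 17/7 , 6, 33.28,46, 63, 86, 89, 93, 93 ] 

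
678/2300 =339/1150 = 0.29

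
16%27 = 16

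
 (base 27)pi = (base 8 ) 1265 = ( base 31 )mb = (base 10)693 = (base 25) 12i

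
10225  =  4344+5881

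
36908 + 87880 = 124788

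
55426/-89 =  - 55426/89=- 622.76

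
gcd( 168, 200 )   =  8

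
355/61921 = 355/61921  =  0.01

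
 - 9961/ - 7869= 9961/7869 = 1.27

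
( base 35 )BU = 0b110011111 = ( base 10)415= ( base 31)dc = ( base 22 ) ij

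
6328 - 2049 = 4279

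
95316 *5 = 476580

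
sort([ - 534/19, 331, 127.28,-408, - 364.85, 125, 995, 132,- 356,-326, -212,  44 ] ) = [ - 408 ,-364.85, - 356,-326, - 212, - 534/19, 44,125, 127.28, 132, 331, 995 ]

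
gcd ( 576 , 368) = 16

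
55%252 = 55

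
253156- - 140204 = 393360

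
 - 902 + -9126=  - 10028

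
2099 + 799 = 2898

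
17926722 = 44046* 407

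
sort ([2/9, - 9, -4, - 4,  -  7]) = [ - 9,-7, - 4, - 4, 2/9]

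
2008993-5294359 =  - 3285366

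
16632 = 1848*9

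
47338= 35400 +11938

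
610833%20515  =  15898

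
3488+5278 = 8766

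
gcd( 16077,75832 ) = 1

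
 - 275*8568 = -2356200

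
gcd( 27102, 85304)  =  2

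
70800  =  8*8850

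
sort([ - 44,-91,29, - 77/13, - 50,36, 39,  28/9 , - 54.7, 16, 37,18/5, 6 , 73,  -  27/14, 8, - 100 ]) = [ - 100,  -  91,-54.7, - 50, - 44,  -  77/13, - 27/14  ,  28/9,18/5,6 , 8, 16, 29 , 36, 37,39,73 ] 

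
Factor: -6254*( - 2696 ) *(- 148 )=-2^6*37^1*53^1*59^1*337^1 = -2495396032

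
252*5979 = 1506708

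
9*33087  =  297783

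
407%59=53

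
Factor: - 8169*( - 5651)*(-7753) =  - 3^1*7^1 * 389^1 * 5651^1 * 7753^1 = - 357901886307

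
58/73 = 58/73 = 0.79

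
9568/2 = 4784 = 4784.00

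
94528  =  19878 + 74650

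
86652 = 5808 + 80844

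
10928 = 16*683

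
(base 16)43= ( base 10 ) 67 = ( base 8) 103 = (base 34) 1X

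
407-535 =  - 128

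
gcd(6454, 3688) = 922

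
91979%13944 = 8315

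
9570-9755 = -185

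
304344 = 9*33816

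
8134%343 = 245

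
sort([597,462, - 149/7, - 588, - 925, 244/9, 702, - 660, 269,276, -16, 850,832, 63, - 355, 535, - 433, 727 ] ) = [-925, - 660 , - 588, - 433, - 355, - 149/7, -16, 244/9, 63,269, 276,462, 535, 597,  702, 727,832,850 ]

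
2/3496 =1/1748  =  0.00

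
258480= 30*8616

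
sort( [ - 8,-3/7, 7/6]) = [ - 8,  -  3/7, 7/6 ] 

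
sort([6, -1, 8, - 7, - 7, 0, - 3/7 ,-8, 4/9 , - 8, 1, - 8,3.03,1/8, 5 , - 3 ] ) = [ - 8,  -  8, - 8, - 7,-7, - 3, - 1  ,-3/7,0,1/8, 4/9, 1,3.03 , 5, 6,8] 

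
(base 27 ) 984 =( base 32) 6jt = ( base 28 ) 8I5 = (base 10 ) 6781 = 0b1101001111101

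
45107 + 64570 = 109677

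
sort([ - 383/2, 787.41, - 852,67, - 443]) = [ - 852, - 443, - 383/2, 67,787.41]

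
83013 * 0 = 0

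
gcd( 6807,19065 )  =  3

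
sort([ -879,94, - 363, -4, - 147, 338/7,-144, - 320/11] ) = [-879 , - 363, - 147, - 144,-320/11,-4,338/7, 94] 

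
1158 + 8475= 9633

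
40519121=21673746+18845375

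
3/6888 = 1/2296= 0.00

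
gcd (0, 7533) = 7533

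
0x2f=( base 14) 35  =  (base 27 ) 1K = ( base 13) 38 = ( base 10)47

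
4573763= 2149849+2423914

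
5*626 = 3130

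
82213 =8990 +73223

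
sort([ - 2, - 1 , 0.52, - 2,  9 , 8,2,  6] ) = [ - 2, - 2,  -  1, 0.52,2 , 6, 8,9]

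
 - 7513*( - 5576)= 41892488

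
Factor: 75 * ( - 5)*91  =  - 3^1*5^3* 7^1 *13^1 = - 34125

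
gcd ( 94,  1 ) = 1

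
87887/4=87887/4=21971.75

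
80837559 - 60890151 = 19947408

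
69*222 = 15318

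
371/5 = 371/5 = 74.20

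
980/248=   3+59/62 = 3.95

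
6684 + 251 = 6935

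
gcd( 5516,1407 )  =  7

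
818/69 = 818/69= 11.86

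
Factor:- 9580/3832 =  - 2^(  -  1)*5^1 = - 5/2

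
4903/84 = 58  +  31/84 = 58.37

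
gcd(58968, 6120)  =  72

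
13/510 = 13/510= 0.03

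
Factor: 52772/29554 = 2^1*7^(- 1)*79^1 * 167^1*2111^( - 1) = 26386/14777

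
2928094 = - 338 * (-8663 )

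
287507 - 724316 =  - 436809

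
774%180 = 54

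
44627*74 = 3302398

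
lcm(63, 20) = 1260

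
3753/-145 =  -3753/145 = -25.88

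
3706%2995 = 711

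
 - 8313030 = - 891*9330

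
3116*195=607620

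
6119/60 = 6119/60= 101.98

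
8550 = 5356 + 3194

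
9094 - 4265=4829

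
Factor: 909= 3^2*101^1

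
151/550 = 151/550 = 0.27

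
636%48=12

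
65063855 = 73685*883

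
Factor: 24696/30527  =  2^3*3^2*89^(-1 ) = 72/89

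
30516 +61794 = 92310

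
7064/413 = 7064/413 =17.10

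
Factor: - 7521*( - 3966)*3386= 2^2*3^2*23^1*109^1*661^1*1693^1=100998576396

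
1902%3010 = 1902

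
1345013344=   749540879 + 595472465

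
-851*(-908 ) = 772708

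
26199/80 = 26199/80 = 327.49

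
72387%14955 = 12567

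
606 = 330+276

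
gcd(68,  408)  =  68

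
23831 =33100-9269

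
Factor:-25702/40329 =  - 2^1*3^( - 2 )*71^1*181^1*4481^( - 1)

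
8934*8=71472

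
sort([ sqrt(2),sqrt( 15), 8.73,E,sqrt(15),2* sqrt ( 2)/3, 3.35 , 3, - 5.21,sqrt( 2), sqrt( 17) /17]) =[ - 5.21, sqrt( 17) /17 , 2*sqrt( 2)/3,sqrt( 2),sqrt ( 2 ),E,3, 3.35, sqrt(15),sqrt(15 ),8.73]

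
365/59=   6 + 11/59 = 6.19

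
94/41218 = 47/20609 = 0.00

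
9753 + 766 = 10519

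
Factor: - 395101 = - 7^1 * 56443^1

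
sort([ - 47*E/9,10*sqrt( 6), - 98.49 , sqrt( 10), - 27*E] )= [- 98.49,- 27 * E, - 47*E/9, sqrt( 10) , 10*sqrt ( 6)] 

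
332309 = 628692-296383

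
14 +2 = 16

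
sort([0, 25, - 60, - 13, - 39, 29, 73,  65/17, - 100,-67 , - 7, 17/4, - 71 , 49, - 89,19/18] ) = [ - 100, - 89,-71, - 67, - 60, - 39, - 13, - 7,  0,19/18,65/17,17/4,25,29, 49, 73 ]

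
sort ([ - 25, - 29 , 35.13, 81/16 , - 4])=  [-29 ,-25, - 4,81/16,35.13]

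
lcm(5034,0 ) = 0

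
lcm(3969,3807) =186543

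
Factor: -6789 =-3^1*31^1*73^1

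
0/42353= 0 = 0.00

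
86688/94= 922  +  10/47 =922.21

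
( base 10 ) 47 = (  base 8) 57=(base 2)101111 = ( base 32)1F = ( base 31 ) 1g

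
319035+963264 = 1282299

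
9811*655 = 6426205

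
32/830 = 16/415 = 0.04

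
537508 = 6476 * 83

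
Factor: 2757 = 3^1 * 919^1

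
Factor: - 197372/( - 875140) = 5^( - 1) * 47^(  -  1 ) * 53^1 = 53/235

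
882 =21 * 42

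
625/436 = 625/436 = 1.43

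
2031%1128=903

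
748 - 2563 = - 1815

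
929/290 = 929/290 =3.20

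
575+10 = 585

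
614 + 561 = 1175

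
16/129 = 16/129 = 0.12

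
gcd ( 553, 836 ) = 1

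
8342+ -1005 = 7337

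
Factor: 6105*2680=16361400 = 2^3 * 3^1*5^2*11^1*37^1*67^1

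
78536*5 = 392680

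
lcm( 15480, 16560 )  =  712080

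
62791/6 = 10465+1/6 = 10465.17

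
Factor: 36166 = 2^1 * 13^2*107^1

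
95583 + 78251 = 173834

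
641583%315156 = 11271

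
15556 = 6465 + 9091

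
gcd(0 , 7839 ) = 7839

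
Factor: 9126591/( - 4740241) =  - 3^1*11^( - 1 ) * 31^( - 1)*151^1*  13901^( - 1 )*20147^1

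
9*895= 8055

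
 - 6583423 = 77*( - 85499 )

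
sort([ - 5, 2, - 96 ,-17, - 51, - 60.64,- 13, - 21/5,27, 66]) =[ - 96,-60.64, - 51, - 17, - 13,- 5, -21/5, 2, 27,66]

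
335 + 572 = 907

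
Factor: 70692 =2^2* 3^1*43^1*137^1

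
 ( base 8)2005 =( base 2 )10000000101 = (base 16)405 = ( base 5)13104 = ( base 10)1029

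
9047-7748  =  1299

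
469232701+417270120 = 886502821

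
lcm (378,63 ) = 378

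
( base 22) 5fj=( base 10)2769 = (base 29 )38e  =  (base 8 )5321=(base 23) 559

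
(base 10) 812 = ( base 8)1454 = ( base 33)OK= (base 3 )1010002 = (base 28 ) 110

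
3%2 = 1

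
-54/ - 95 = 54/95 =0.57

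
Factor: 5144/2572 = 2  =  2^1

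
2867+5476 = 8343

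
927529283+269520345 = 1197049628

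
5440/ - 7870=  -  544/787 = - 0.69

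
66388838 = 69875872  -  3487034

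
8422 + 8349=16771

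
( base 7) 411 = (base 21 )9F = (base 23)8K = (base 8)314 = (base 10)204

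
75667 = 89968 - 14301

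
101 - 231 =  - 130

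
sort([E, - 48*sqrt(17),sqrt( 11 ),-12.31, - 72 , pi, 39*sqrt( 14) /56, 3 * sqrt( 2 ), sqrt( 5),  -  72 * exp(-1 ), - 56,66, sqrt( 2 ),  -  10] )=[ - 48*sqrt( 17 ), - 72, - 56, - 72*exp( - 1), - 12.31, - 10 , sqrt( 2 ),sqrt( 5 ), 39*sqrt( 14)/56, E,pi,sqrt (11), 3*sqrt( 2 ), 66] 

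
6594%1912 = 858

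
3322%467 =53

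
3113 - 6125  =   - 3012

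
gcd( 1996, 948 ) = 4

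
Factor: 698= 2^1*349^1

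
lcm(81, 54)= 162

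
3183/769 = 4 + 107/769 = 4.14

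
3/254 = 3/254= 0.01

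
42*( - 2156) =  - 90552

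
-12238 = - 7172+-5066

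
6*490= 2940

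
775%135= 100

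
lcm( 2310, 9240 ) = 9240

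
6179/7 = 882 + 5/7 =882.71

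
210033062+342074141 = 552107203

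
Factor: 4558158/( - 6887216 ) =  - 2^( - 3 ) *3^2 * 7^( - 1)*11^1*23021^1*61493^( - 1)= -2279079/3443608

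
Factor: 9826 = 2^1*17^3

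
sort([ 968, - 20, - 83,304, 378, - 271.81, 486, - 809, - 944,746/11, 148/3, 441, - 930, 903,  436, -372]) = [ - 944, - 930 , - 809,-372, - 271.81,-83,-20,  148/3, 746/11, 304, 378,436,441, 486,903 , 968 ]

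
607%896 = 607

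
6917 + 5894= 12811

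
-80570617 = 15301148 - 95871765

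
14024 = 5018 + 9006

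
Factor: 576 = 2^6*3^2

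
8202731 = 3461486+4741245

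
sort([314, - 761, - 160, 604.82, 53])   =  [ - 761, - 160,53,314,604.82]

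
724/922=362/461 = 0.79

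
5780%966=950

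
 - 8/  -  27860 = 2/6965 = 0.00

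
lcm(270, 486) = 2430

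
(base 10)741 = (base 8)1345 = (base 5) 10431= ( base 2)1011100101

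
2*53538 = 107076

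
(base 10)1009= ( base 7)2641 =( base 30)13j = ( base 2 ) 1111110001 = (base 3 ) 1101101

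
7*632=4424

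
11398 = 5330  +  6068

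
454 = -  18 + 472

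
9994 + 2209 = 12203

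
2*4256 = 8512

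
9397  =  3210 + 6187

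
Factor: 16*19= 304 = 2^4 *19^1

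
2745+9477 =12222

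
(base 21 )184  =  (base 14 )31b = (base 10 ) 613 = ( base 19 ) 1D5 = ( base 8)1145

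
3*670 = 2010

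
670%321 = 28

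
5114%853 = 849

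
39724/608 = 65 + 51/152 = 65.34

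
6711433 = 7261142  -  549709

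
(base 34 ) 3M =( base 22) 5E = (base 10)124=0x7C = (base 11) 103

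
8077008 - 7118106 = 958902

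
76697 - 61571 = 15126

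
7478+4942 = 12420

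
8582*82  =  703724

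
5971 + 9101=15072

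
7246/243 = 29 + 199/243 = 29.82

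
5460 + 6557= 12017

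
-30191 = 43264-73455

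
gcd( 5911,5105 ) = 1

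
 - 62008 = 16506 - 78514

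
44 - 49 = -5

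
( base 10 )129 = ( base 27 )4l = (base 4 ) 2001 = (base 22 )5J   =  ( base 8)201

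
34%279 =34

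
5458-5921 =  - 463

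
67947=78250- 10303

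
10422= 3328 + 7094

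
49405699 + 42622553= 92028252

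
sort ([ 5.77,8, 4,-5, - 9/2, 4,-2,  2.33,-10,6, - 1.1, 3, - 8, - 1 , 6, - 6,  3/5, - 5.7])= [ - 10,  -  8,  -  6,  -  5.7,- 5, - 9/2, - 2, - 1.1, - 1,3/5, 2.33, 3,4,4, 5.77 , 6,6,  8]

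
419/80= 419/80 = 5.24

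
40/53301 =40/53301 =0.00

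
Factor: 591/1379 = 3/7 = 3^1*7^( - 1)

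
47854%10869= 4378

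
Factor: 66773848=2^3*173^1 * 48247^1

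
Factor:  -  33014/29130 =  - 17/15 = - 3^( - 1)*5^( - 1)*17^1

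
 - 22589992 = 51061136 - 73651128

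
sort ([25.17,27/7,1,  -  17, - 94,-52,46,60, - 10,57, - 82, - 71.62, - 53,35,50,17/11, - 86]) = [ - 94, - 86, - 82, - 71.62, - 53 , - 52, - 17, - 10,1,17/11,27/7, 25.17, 35 , 46,50,  57,60]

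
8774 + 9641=18415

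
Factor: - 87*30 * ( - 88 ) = 229680  =  2^4* 3^2*5^1*11^1*29^1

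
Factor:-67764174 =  - 2^1*3^1*823^1* 13723^1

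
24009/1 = 24009 = 24009.00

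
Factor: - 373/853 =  - 373^1*853^(-1)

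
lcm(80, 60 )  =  240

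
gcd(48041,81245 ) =1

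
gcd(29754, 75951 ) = 783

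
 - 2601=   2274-4875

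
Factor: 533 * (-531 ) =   -  283023 =- 3^2*13^1*41^1*59^1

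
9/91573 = 9/91573 = 0.00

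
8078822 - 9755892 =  - 1677070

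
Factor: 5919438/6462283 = 2^1*3^1*7^1*101^(  -  1)*109^(-1 )*587^ ( - 1)*140939^1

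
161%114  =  47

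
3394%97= 96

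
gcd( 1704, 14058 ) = 426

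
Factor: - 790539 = -3^1*263513^1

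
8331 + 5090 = 13421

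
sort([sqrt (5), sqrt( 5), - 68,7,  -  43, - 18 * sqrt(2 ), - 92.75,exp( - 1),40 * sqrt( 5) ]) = [ - 92.75, - 68, - 43, - 18*sqrt( 2),exp(-1),sqrt ( 5),sqrt (5),7,40*sqrt(5)]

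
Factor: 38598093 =3^3*73^1*19583^1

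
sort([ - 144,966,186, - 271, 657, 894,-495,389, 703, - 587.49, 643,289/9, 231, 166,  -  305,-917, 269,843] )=[ - 917,-587.49,-495,  -  305, - 271, - 144,289/9, 166,  186, 231,269, 389,  643, 657, 703,  843,  894, 966] 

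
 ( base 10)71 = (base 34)23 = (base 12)5b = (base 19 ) 3e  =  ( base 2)1000111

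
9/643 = 9/643 = 0.01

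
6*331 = 1986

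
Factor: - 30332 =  - 2^2*7583^1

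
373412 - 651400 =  -277988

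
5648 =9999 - 4351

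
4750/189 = 4750/189 = 25.13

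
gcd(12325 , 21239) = 1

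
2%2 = 0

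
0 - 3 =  - 3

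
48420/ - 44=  - 1101 + 6/11=-1100.45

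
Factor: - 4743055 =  - 5^1*61^1*15551^1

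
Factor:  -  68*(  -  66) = 4488= 2^3*3^1*11^1*17^1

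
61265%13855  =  5845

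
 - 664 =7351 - 8015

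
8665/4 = 2166+ 1/4 =2166.25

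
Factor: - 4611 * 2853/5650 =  - 2^(-1)*3^3*5^(  -  2 )*29^1*53^1*113^(-1 )*317^1 = - 13155183/5650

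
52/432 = 13/108  =  0.12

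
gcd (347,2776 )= 347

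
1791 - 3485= - 1694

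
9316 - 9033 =283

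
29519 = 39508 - 9989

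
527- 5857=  - 5330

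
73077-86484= - 13407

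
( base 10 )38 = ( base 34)14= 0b100110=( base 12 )32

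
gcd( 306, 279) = 9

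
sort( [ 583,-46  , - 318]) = [ - 318, - 46, 583]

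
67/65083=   67/65083 = 0.00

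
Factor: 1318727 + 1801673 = 3120400 = 2^4*5^2*29^1*269^1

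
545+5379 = 5924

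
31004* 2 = 62008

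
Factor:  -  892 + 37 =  - 855  =  -3^2 * 5^1*19^1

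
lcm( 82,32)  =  1312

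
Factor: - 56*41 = -2^3*7^1*41^1= -2296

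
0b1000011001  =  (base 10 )537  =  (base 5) 4122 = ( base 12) 389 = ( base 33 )G9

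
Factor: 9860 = 2^2*5^1 * 17^1*29^1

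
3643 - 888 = 2755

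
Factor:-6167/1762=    - 7/2=- 2^( - 1)*7^1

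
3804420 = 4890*778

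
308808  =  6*51468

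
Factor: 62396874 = 2^1*3^2*19^1*37^1 * 4931^1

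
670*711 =476370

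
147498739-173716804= - 26218065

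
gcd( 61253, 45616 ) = 1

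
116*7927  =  919532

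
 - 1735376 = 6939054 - 8674430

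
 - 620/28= - 155/7=-22.14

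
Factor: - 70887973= - 13^1 * 1811^1*3011^1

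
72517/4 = 18129 + 1/4 = 18129.25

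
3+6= 9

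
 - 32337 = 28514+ - 60851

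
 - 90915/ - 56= 90915/56 = 1623.48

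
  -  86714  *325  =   - 28182050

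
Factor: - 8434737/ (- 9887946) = 2811579/3295982 = 2^( - 1)*3^1 * 17^1 *29^1*31^(- 1) *1901^1*53161^(- 1) 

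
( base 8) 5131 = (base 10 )2649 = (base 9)3563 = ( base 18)833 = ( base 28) 3AH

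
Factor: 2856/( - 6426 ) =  - 2^2*3^( - 2 )=- 4/9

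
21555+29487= 51042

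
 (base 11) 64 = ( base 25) 2k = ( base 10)70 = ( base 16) 46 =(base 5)240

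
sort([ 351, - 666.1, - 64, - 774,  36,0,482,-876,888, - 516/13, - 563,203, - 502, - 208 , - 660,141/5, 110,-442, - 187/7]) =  [-876, - 774, - 666.1, - 660,-563, - 502, - 442, - 208,-64, - 516/13 ,  -  187/7, 0, 141/5, 36, 110,203,351, 482,888]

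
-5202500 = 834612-6037112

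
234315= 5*46863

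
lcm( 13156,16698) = 434148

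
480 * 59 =28320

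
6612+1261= 7873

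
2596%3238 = 2596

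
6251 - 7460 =-1209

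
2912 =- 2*(-1456)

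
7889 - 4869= 3020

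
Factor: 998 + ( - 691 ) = 307^1 = 307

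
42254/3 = 14084  +  2/3 =14084.67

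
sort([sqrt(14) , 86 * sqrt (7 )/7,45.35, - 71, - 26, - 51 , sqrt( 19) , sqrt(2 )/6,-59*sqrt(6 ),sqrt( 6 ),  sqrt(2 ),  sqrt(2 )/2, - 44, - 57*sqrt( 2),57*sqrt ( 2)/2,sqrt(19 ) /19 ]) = [ -59 * sqrt ( 6 ), - 57*sqrt(2 ),-71 , - 51, - 44, - 26 , sqrt(19 ) /19, sqrt(2)/6, sqrt(2 ) /2, sqrt (2 ),sqrt( 6 ) , sqrt(  14),sqrt(19 ),86*sqrt(7)/7,57 * sqrt(2)/2,45.35 ]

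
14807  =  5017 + 9790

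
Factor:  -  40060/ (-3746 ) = 2^1*5^1*1873^(- 1 )*2003^1 = 20030/1873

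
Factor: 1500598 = 2^1*11^1* 68209^1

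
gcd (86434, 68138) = 2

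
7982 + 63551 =71533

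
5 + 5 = 10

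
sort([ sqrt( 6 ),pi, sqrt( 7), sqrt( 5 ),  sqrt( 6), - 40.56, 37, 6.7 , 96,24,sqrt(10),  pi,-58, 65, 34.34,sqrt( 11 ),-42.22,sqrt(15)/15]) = [-58,  -  42.22, - 40.56, sqrt(15)/15, sqrt(5),sqrt( 6), sqrt( 6),  sqrt(7 ), pi, pi, sqrt(10 ), sqrt(11 ), 6.7,  24, 34.34,37, 65, 96]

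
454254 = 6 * 75709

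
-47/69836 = -1+69789/69836 = -  0.00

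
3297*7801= 25719897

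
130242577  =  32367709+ 97874868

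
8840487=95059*93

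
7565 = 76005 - 68440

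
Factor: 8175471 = 3^1*2725157^1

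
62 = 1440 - 1378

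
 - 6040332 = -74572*81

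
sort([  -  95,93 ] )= [-95, 93]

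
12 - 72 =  - 60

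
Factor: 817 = 19^1*43^1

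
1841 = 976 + 865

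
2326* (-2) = - 4652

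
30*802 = 24060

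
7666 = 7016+650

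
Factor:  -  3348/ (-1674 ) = 2=2^1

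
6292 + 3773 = 10065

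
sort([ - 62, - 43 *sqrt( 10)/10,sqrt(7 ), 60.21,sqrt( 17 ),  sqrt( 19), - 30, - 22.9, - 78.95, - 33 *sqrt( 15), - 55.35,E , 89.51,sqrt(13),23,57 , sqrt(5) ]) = [ - 33*sqrt( 15 ) ,-78.95, -62, - 55.35, - 30,-22.9, - 43*sqrt(10)/10,sqrt(5),sqrt( 7),E , sqrt(  13),sqrt( 17) , sqrt (19),23,57, 60.21, 89.51 ] 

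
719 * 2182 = 1568858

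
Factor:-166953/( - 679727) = 3^1*19^1* 29^1*37^( - 1)*101^1*18371^(  -  1 )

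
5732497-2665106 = 3067391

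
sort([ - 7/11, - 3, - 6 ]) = [ - 6, - 3, - 7/11 ]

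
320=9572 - 9252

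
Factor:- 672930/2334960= - 2^( - 3)*3^( - 1 )*23^( - 1 )*47^( -1)*7477^1  =  - 7477/25944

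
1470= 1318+152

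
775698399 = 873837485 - 98139086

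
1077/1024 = 1 + 53/1024 =1.05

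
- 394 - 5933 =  -6327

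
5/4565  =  1/913=0.00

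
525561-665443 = -139882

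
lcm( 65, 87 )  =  5655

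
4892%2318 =256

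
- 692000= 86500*(- 8) 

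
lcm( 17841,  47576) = 142728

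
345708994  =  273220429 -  - 72488565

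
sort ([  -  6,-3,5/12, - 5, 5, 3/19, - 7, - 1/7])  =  [  -  7,  -  6, - 5, - 3,  -  1/7, 3/19,  5/12, 5] 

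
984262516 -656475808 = 327786708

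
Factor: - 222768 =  - 2^4*3^2*7^1*13^1*17^1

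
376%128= 120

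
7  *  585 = 4095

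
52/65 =4/5= 0.80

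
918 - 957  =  -39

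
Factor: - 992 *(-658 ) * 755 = 2^6*5^1*7^1*31^1*  47^1 * 151^1 = 492815680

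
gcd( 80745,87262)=7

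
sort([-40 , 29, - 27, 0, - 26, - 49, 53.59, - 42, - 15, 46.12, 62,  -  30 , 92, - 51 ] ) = [  -  51 ,-49, - 42,  -  40, - 30, - 27, - 26, - 15, 0,  29, 46.12, 53.59,62, 92]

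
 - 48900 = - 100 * 489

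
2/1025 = 2/1025 = 0.00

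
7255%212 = 47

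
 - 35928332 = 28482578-64410910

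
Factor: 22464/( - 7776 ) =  - 26/9= -2^1*3^ ( - 2 )*13^1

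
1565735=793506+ 772229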